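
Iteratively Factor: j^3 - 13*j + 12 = (j - 1)*(j^2 + j - 12) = (j - 3)*(j - 1)*(j + 4)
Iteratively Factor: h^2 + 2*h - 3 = (h - 1)*(h + 3)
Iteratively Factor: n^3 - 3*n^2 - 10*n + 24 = (n + 3)*(n^2 - 6*n + 8) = (n - 4)*(n + 3)*(n - 2)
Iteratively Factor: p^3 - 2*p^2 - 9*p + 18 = (p + 3)*(p^2 - 5*p + 6) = (p - 3)*(p + 3)*(p - 2)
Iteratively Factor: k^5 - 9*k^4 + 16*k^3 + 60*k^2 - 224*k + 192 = (k - 2)*(k^4 - 7*k^3 + 2*k^2 + 64*k - 96) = (k - 2)*(k + 3)*(k^3 - 10*k^2 + 32*k - 32) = (k - 4)*(k - 2)*(k + 3)*(k^2 - 6*k + 8) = (k - 4)*(k - 2)^2*(k + 3)*(k - 4)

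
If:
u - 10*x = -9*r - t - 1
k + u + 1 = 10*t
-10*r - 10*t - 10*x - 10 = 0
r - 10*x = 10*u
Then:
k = -647*x/27 - 11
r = 40*x/27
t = -67*x/27 - 1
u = -23*x/27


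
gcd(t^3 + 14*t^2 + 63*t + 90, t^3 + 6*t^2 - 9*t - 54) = t^2 + 9*t + 18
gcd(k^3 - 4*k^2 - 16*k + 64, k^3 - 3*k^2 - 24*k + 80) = k^2 - 8*k + 16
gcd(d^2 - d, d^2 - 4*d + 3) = d - 1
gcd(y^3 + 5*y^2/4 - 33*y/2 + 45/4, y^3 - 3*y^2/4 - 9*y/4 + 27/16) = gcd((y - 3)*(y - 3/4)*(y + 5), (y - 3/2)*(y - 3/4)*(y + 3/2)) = y - 3/4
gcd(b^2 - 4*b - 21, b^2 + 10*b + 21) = b + 3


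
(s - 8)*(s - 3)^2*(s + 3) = s^4 - 11*s^3 + 15*s^2 + 99*s - 216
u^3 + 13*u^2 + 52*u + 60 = (u + 2)*(u + 5)*(u + 6)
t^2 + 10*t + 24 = (t + 4)*(t + 6)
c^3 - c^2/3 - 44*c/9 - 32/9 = (c - 8/3)*(c + 1)*(c + 4/3)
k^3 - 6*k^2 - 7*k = k*(k - 7)*(k + 1)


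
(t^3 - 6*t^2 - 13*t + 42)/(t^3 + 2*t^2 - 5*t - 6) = (t - 7)/(t + 1)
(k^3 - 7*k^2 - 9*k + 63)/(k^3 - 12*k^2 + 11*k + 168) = (k - 3)/(k - 8)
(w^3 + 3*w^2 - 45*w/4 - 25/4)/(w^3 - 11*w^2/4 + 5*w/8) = 2*(2*w^2 + 11*w + 5)/(w*(4*w - 1))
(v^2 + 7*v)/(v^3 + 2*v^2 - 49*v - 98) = v/(v^2 - 5*v - 14)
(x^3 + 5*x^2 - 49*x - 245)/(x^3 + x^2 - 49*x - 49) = (x + 5)/(x + 1)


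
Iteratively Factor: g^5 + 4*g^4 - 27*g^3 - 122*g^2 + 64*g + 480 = (g - 5)*(g^4 + 9*g^3 + 18*g^2 - 32*g - 96) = (g - 5)*(g - 2)*(g^3 + 11*g^2 + 40*g + 48) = (g - 5)*(g - 2)*(g + 4)*(g^2 + 7*g + 12) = (g - 5)*(g - 2)*(g + 3)*(g + 4)*(g + 4)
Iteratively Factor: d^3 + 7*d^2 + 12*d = (d + 4)*(d^2 + 3*d) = d*(d + 4)*(d + 3)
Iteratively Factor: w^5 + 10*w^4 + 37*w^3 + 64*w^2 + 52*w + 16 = (w + 1)*(w^4 + 9*w^3 + 28*w^2 + 36*w + 16) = (w + 1)^2*(w^3 + 8*w^2 + 20*w + 16) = (w + 1)^2*(w + 2)*(w^2 + 6*w + 8) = (w + 1)^2*(w + 2)*(w + 4)*(w + 2)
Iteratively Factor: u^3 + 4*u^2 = (u + 4)*(u^2) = u*(u + 4)*(u)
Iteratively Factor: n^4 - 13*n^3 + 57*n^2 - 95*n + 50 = (n - 1)*(n^3 - 12*n^2 + 45*n - 50) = (n - 5)*(n - 1)*(n^2 - 7*n + 10) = (n - 5)*(n - 2)*(n - 1)*(n - 5)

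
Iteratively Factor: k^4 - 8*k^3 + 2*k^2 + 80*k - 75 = (k - 5)*(k^3 - 3*k^2 - 13*k + 15) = (k - 5)*(k - 1)*(k^2 - 2*k - 15) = (k - 5)^2*(k - 1)*(k + 3)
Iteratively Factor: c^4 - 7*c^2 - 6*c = (c)*(c^3 - 7*c - 6) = c*(c + 1)*(c^2 - c - 6) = c*(c + 1)*(c + 2)*(c - 3)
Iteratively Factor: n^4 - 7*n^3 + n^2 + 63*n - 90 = (n - 5)*(n^3 - 2*n^2 - 9*n + 18) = (n - 5)*(n + 3)*(n^2 - 5*n + 6) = (n - 5)*(n - 2)*(n + 3)*(n - 3)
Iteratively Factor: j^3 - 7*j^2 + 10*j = (j - 2)*(j^2 - 5*j) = (j - 5)*(j - 2)*(j)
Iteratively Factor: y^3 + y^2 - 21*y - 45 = (y - 5)*(y^2 + 6*y + 9) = (y - 5)*(y + 3)*(y + 3)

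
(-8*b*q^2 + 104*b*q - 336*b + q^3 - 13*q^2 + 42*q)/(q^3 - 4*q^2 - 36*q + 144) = (-8*b*q + 56*b + q^2 - 7*q)/(q^2 + 2*q - 24)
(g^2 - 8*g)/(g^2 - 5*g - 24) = g/(g + 3)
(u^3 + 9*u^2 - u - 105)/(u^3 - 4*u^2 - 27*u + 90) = (u + 7)/(u - 6)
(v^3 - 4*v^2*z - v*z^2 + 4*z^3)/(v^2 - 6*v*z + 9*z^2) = (v^3 - 4*v^2*z - v*z^2 + 4*z^3)/(v^2 - 6*v*z + 9*z^2)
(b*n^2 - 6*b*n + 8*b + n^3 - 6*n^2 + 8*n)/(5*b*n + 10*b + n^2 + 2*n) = (b*n^2 - 6*b*n + 8*b + n^3 - 6*n^2 + 8*n)/(5*b*n + 10*b + n^2 + 2*n)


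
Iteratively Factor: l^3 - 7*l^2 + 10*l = (l - 2)*(l^2 - 5*l) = l*(l - 2)*(l - 5)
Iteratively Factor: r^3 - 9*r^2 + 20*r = (r - 4)*(r^2 - 5*r) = r*(r - 4)*(r - 5)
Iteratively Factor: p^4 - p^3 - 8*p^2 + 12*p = (p + 3)*(p^3 - 4*p^2 + 4*p) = (p - 2)*(p + 3)*(p^2 - 2*p) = p*(p - 2)*(p + 3)*(p - 2)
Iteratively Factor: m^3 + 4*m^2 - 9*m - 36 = (m + 4)*(m^2 - 9) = (m - 3)*(m + 4)*(m + 3)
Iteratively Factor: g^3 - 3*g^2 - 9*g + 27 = (g - 3)*(g^2 - 9) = (g - 3)^2*(g + 3)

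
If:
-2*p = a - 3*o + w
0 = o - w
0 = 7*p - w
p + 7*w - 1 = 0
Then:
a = 6/25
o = 7/50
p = 1/50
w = 7/50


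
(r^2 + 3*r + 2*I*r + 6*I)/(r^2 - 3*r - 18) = (r + 2*I)/(r - 6)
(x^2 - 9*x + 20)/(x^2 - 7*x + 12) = (x - 5)/(x - 3)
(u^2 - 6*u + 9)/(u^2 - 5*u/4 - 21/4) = 4*(u - 3)/(4*u + 7)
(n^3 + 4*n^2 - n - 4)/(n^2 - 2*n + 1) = (n^2 + 5*n + 4)/(n - 1)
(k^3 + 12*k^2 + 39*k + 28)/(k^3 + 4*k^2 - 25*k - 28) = (k + 4)/(k - 4)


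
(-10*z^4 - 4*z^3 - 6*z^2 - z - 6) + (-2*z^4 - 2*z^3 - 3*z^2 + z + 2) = -12*z^4 - 6*z^3 - 9*z^2 - 4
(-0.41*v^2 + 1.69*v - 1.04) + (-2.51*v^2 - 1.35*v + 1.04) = -2.92*v^2 + 0.34*v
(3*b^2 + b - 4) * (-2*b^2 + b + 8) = -6*b^4 + b^3 + 33*b^2 + 4*b - 32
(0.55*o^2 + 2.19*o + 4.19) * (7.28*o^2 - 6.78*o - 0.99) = 4.004*o^4 + 12.2142*o^3 + 15.1105*o^2 - 30.5763*o - 4.1481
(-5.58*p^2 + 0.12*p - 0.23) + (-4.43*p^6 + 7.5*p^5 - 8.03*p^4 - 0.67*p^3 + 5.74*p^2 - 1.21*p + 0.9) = -4.43*p^6 + 7.5*p^5 - 8.03*p^4 - 0.67*p^3 + 0.16*p^2 - 1.09*p + 0.67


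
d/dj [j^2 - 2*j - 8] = 2*j - 2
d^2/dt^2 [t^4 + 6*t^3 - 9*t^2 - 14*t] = 12*t^2 + 36*t - 18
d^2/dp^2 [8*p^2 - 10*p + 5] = 16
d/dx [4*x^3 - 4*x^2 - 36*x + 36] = 12*x^2 - 8*x - 36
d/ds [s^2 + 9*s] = 2*s + 9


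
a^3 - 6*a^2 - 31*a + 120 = (a - 8)*(a - 3)*(a + 5)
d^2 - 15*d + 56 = (d - 8)*(d - 7)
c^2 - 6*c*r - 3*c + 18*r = (c - 3)*(c - 6*r)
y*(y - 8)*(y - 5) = y^3 - 13*y^2 + 40*y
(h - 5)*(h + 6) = h^2 + h - 30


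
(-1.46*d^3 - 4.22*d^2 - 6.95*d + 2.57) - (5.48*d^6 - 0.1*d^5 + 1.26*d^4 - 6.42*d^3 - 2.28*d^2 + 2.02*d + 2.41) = -5.48*d^6 + 0.1*d^5 - 1.26*d^4 + 4.96*d^3 - 1.94*d^2 - 8.97*d + 0.16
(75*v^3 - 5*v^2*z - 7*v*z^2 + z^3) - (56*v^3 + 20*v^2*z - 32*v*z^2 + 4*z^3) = 19*v^3 - 25*v^2*z + 25*v*z^2 - 3*z^3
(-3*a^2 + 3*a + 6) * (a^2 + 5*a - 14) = -3*a^4 - 12*a^3 + 63*a^2 - 12*a - 84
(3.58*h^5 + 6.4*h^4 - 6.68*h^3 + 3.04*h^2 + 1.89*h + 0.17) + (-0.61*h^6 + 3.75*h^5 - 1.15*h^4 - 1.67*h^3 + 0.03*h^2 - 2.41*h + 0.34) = -0.61*h^6 + 7.33*h^5 + 5.25*h^4 - 8.35*h^3 + 3.07*h^2 - 0.52*h + 0.51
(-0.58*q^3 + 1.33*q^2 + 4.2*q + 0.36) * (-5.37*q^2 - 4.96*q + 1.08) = 3.1146*q^5 - 4.2653*q^4 - 29.7772*q^3 - 21.3288*q^2 + 2.7504*q + 0.3888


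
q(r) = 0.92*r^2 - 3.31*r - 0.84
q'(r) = 1.84*r - 3.31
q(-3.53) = 22.31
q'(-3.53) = -9.81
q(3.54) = -1.03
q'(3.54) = 3.20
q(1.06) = -3.31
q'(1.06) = -1.36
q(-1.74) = 7.70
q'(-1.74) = -6.51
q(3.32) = -1.69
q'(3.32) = 2.80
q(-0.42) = 0.71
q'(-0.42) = -4.08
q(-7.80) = 80.95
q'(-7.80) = -17.66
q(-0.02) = -0.77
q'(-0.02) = -3.35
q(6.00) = 12.42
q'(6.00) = 7.73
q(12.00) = 91.92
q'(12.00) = 18.77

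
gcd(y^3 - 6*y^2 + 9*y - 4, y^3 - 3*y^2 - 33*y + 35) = y - 1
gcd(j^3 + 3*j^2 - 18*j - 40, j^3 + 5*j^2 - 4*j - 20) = j^2 + 7*j + 10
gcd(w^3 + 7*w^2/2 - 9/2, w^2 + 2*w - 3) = w^2 + 2*w - 3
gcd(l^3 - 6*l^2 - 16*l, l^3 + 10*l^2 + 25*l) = l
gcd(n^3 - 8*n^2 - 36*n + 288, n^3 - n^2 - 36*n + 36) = n^2 - 36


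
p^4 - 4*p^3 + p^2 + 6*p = p*(p - 3)*(p - 2)*(p + 1)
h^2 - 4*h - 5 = (h - 5)*(h + 1)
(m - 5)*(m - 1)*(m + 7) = m^3 + m^2 - 37*m + 35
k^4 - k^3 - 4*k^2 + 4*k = k*(k - 2)*(k - 1)*(k + 2)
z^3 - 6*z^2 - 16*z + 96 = (z - 6)*(z - 4)*(z + 4)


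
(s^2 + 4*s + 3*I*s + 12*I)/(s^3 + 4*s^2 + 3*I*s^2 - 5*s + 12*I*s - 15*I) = (s + 4)/(s^2 + 4*s - 5)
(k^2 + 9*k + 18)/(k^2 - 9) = (k + 6)/(k - 3)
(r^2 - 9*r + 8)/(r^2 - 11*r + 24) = (r - 1)/(r - 3)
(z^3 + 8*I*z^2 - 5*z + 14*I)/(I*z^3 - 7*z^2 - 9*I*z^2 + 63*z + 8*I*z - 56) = (-I*z^2 + z - 2*I)/(z^2 - 9*z + 8)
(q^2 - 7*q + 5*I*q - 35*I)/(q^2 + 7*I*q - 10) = (q - 7)/(q + 2*I)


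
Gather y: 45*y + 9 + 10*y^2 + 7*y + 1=10*y^2 + 52*y + 10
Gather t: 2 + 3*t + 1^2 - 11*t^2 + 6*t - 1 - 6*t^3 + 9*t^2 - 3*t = -6*t^3 - 2*t^2 + 6*t + 2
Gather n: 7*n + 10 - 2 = 7*n + 8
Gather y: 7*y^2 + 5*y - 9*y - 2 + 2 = 7*y^2 - 4*y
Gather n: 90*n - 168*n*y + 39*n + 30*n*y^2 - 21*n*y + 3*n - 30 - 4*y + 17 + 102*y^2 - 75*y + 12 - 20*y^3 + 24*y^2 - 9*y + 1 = n*(30*y^2 - 189*y + 132) - 20*y^3 + 126*y^2 - 88*y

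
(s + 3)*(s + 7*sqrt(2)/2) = s^2 + 3*s + 7*sqrt(2)*s/2 + 21*sqrt(2)/2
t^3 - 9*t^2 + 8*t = t*(t - 8)*(t - 1)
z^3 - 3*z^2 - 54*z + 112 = (z - 8)*(z - 2)*(z + 7)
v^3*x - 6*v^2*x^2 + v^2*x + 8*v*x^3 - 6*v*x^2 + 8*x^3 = (v - 4*x)*(v - 2*x)*(v*x + x)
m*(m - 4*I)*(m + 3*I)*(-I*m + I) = -I*m^4 - m^3 + I*m^3 + m^2 - 12*I*m^2 + 12*I*m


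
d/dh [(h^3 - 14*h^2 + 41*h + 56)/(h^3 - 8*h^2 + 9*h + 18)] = 2*(3*h^2 - 38*h + 117)/(h^4 - 18*h^3 + 117*h^2 - 324*h + 324)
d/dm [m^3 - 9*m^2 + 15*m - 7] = 3*m^2 - 18*m + 15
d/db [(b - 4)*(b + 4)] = 2*b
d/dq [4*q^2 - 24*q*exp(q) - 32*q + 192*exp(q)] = -24*q*exp(q) + 8*q + 168*exp(q) - 32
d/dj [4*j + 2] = 4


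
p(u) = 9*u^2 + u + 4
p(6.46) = 386.04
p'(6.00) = 109.00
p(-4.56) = 186.58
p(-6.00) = 322.00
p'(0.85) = 16.30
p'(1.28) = 24.04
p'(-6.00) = -107.00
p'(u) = 18*u + 1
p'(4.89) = 89.02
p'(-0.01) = 0.82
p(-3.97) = 141.88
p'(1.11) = 20.98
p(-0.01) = 3.99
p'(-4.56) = -81.08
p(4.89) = 224.10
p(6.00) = 334.00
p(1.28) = 20.03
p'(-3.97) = -70.46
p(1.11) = 16.20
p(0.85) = 11.35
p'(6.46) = 117.28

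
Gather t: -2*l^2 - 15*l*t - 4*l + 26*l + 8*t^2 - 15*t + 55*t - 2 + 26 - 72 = -2*l^2 + 22*l + 8*t^2 + t*(40 - 15*l) - 48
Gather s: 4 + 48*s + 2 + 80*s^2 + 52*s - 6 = 80*s^2 + 100*s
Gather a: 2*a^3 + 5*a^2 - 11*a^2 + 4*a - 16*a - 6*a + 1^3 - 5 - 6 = 2*a^3 - 6*a^2 - 18*a - 10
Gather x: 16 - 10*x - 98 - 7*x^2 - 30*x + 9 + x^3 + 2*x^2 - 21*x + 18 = x^3 - 5*x^2 - 61*x - 55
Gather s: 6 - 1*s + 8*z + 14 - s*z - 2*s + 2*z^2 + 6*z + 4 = s*(-z - 3) + 2*z^2 + 14*z + 24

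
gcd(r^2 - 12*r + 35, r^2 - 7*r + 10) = r - 5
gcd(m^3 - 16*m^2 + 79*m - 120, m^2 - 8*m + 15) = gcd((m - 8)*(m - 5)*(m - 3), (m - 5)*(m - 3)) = m^2 - 8*m + 15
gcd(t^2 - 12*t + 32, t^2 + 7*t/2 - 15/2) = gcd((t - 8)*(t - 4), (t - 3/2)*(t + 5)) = 1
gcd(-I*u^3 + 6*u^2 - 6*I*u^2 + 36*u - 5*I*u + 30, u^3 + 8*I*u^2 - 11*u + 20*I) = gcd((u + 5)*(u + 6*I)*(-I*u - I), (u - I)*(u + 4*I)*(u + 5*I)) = 1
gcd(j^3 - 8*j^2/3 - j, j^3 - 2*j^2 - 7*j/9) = j^2 + j/3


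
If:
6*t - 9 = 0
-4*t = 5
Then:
No Solution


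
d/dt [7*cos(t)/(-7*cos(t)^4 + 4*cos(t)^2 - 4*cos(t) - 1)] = 7*(-21*sin(t)^4 + 38*sin(t)^2 - 16)*sin(t)/(7*cos(t)^4 - 4*cos(t)^2 + 4*cos(t) + 1)^2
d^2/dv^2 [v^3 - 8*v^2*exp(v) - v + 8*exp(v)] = -8*v^2*exp(v) - 32*v*exp(v) + 6*v - 8*exp(v)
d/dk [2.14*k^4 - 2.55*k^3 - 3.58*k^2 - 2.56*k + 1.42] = 8.56*k^3 - 7.65*k^2 - 7.16*k - 2.56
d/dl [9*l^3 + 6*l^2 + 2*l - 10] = 27*l^2 + 12*l + 2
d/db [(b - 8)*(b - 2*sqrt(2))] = 2*b - 8 - 2*sqrt(2)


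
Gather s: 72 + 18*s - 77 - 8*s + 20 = 10*s + 15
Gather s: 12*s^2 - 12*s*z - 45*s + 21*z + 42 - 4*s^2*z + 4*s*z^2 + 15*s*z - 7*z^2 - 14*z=s^2*(12 - 4*z) + s*(4*z^2 + 3*z - 45) - 7*z^2 + 7*z + 42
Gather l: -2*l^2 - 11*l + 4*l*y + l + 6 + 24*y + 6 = -2*l^2 + l*(4*y - 10) + 24*y + 12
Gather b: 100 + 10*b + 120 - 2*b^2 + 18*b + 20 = -2*b^2 + 28*b + 240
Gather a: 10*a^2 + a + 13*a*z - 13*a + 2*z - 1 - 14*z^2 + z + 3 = 10*a^2 + a*(13*z - 12) - 14*z^2 + 3*z + 2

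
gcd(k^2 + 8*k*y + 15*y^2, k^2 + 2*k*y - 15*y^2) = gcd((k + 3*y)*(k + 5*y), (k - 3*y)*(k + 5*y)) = k + 5*y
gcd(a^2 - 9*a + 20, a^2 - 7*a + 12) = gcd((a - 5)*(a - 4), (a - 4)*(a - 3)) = a - 4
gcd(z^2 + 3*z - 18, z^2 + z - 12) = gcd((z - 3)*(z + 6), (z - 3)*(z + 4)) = z - 3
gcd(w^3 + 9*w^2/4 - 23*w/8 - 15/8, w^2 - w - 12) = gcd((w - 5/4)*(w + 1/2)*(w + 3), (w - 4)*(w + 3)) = w + 3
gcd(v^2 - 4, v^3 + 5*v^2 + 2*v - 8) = v + 2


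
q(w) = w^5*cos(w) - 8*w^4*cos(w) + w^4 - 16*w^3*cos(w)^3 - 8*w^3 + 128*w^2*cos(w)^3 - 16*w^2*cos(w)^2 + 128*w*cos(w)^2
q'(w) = -w^5*sin(w) + 8*w^4*sin(w) + 5*w^4*cos(w) + 48*w^3*sin(w)*cos(w)^2 - 32*w^3*cos(w) + 4*w^3 - 384*w^2*sin(w)*cos(w)^2 + 32*w^2*sin(w)*cos(w) - 48*w^2*cos(w)^3 - 24*w^2 - 256*w*sin(w)*cos(w) + 256*w*cos(w)^3 - 32*w*cos(w)^2 + 128*cos(w)^2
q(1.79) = -16.62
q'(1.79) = 68.65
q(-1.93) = 56.22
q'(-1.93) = 107.50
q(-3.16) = -881.43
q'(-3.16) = -455.97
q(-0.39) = -28.31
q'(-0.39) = 16.41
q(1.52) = -24.08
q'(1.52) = -28.80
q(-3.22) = -841.66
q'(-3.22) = -874.35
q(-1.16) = -6.88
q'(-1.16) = -64.86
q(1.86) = -11.57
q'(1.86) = 73.59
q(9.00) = -4388.20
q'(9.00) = -8079.37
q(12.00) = 70819.85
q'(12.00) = 75041.33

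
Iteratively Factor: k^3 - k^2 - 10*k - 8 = (k + 2)*(k^2 - 3*k - 4) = (k - 4)*(k + 2)*(k + 1)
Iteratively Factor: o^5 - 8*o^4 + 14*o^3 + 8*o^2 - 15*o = (o - 3)*(o^4 - 5*o^3 - o^2 + 5*o) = (o - 3)*(o - 1)*(o^3 - 4*o^2 - 5*o) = o*(o - 3)*(o - 1)*(o^2 - 4*o - 5) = o*(o - 3)*(o - 1)*(o + 1)*(o - 5)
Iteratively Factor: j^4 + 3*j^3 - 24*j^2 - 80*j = (j + 4)*(j^3 - j^2 - 20*j) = j*(j + 4)*(j^2 - j - 20) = j*(j + 4)^2*(j - 5)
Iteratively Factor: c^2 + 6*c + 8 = (c + 4)*(c + 2)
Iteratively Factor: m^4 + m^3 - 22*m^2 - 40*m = (m)*(m^3 + m^2 - 22*m - 40) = m*(m + 2)*(m^2 - m - 20) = m*(m - 5)*(m + 2)*(m + 4)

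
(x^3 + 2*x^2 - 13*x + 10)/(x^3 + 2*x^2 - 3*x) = (x^2 + 3*x - 10)/(x*(x + 3))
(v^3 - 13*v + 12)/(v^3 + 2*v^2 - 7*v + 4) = (v - 3)/(v - 1)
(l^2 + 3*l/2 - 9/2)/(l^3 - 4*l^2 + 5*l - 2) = (2*l^2 + 3*l - 9)/(2*(l^3 - 4*l^2 + 5*l - 2))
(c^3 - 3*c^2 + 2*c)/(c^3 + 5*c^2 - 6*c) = (c - 2)/(c + 6)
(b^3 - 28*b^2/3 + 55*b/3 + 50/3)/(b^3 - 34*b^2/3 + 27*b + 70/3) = (b - 5)/(b - 7)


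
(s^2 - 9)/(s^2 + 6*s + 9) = (s - 3)/(s + 3)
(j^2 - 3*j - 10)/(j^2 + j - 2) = (j - 5)/(j - 1)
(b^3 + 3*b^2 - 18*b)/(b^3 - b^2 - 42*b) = (b - 3)/(b - 7)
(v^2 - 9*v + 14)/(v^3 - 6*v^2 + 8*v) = (v - 7)/(v*(v - 4))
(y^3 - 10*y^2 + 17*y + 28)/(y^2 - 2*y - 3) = (y^2 - 11*y + 28)/(y - 3)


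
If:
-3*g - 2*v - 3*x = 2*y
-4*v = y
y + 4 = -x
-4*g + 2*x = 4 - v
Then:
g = 12/17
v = 28/17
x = 44/17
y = -112/17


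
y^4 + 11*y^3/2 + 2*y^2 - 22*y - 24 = (y - 2)*(y + 3/2)*(y + 2)*(y + 4)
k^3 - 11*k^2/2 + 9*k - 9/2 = (k - 3)*(k - 3/2)*(k - 1)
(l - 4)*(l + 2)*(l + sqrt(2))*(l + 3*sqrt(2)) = l^4 - 2*l^3 + 4*sqrt(2)*l^3 - 8*sqrt(2)*l^2 - 2*l^2 - 32*sqrt(2)*l - 12*l - 48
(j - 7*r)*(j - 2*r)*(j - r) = j^3 - 10*j^2*r + 23*j*r^2 - 14*r^3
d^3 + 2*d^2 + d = d*(d + 1)^2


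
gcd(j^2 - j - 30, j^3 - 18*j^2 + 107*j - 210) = j - 6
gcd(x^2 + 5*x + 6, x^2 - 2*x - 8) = x + 2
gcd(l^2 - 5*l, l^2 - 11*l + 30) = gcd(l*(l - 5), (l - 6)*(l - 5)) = l - 5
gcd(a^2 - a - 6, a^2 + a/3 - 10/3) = a + 2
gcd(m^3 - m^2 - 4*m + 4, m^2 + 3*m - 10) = m - 2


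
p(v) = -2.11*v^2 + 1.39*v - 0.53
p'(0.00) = 1.39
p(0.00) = -0.53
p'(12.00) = -49.25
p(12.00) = -287.69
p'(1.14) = -3.42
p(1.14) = -1.69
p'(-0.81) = 4.81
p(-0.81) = -3.04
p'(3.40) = -12.96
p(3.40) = -20.20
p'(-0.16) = 2.07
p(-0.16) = -0.81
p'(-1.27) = 6.75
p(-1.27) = -5.70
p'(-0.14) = 1.98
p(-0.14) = -0.77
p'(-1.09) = 5.99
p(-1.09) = -4.55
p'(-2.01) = 9.87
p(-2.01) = -11.85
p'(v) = 1.39 - 4.22*v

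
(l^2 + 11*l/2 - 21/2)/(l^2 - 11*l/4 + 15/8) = 4*(l + 7)/(4*l - 5)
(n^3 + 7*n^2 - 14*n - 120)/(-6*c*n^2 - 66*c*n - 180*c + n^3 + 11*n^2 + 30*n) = (4 - n)/(6*c - n)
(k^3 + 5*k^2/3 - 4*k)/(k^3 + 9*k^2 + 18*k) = (k - 4/3)/(k + 6)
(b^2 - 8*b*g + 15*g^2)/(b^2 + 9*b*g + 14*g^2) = (b^2 - 8*b*g + 15*g^2)/(b^2 + 9*b*g + 14*g^2)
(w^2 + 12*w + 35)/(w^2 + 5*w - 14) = (w + 5)/(w - 2)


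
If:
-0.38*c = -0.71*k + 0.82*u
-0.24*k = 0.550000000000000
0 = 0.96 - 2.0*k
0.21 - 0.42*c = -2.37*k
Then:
No Solution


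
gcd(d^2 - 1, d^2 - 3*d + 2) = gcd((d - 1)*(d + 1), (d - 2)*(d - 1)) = d - 1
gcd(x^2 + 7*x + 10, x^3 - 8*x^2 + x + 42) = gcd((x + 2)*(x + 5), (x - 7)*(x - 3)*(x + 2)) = x + 2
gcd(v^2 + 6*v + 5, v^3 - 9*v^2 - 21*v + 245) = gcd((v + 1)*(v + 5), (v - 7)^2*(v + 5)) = v + 5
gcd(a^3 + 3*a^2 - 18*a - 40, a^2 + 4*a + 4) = a + 2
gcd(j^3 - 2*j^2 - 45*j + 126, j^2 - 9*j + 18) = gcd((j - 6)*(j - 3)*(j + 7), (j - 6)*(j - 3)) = j^2 - 9*j + 18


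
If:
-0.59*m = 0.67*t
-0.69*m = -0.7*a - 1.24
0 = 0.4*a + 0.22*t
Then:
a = 1.71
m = 3.53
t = -3.11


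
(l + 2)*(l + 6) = l^2 + 8*l + 12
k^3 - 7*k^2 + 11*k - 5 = (k - 5)*(k - 1)^2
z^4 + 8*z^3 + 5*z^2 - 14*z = z*(z - 1)*(z + 2)*(z + 7)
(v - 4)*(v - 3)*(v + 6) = v^3 - v^2 - 30*v + 72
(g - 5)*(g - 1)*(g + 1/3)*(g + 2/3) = g^4 - 5*g^3 - 7*g^2/9 + 11*g/3 + 10/9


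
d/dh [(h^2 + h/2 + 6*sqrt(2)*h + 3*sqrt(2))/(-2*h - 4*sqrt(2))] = (-h^2/2 - 2*sqrt(2)*h - 12 + sqrt(2))/(h^2 + 4*sqrt(2)*h + 8)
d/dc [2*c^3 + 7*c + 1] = 6*c^2 + 7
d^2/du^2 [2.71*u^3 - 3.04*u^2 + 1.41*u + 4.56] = 16.26*u - 6.08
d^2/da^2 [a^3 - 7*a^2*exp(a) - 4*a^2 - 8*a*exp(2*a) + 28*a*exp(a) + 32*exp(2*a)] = -7*a^2*exp(a) - 32*a*exp(2*a) + 6*a + 96*exp(2*a) + 42*exp(a) - 8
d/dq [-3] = 0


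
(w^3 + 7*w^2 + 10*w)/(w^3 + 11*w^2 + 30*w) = (w + 2)/(w + 6)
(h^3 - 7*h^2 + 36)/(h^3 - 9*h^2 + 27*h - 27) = (h^2 - 4*h - 12)/(h^2 - 6*h + 9)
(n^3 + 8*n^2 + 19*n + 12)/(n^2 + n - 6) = (n^2 + 5*n + 4)/(n - 2)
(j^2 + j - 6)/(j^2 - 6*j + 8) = (j + 3)/(j - 4)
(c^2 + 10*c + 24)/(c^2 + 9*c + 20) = (c + 6)/(c + 5)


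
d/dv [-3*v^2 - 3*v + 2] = -6*v - 3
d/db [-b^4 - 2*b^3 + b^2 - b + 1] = -4*b^3 - 6*b^2 + 2*b - 1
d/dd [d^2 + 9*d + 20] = 2*d + 9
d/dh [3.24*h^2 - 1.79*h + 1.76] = 6.48*h - 1.79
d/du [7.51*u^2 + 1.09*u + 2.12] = 15.02*u + 1.09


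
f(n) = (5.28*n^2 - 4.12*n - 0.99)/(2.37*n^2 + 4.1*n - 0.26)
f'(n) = (-4.74*n - 4.1)*(5.28*n^2 - 4.12*n - 0.99)/(2.37*n^2 + 4.1*n - 0.26)^2 + (10.56*n - 4.12)/(2.37*n^2 + 4.1*n - 0.26) = (31.4124*n^2 + 1.947*n + 5.1302)/(5.6169*n^4 + 19.434*n^3 + 15.5776*n^2 - 2.132*n + 0.0676)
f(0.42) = -0.95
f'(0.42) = 3.25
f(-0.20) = -0.05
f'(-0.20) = 6.18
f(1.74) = 0.56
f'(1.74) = 0.52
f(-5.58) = 3.68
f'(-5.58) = 0.38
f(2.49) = 0.87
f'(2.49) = 0.34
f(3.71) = 1.19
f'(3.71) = 0.20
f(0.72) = -0.31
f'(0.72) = 1.48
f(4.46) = 1.31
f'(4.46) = 0.15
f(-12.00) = 2.77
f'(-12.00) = 0.05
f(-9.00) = 3.00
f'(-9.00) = 0.11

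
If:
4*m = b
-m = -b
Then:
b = 0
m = 0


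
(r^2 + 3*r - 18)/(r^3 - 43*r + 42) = (r^2 + 3*r - 18)/(r^3 - 43*r + 42)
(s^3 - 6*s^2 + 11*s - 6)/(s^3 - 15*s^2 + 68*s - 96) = (s^2 - 3*s + 2)/(s^2 - 12*s + 32)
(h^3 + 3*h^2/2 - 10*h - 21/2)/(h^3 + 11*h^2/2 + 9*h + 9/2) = (2*h^2 + h - 21)/(2*h^2 + 9*h + 9)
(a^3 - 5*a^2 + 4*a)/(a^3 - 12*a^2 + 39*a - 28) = a/(a - 7)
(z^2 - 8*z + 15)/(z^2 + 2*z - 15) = (z - 5)/(z + 5)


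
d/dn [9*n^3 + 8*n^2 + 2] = n*(27*n + 16)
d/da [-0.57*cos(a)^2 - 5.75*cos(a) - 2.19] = (1.14*cos(a) + 5.75)*sin(a)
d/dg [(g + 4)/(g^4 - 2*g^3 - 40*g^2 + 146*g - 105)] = (g^4 - 2*g^3 - 40*g^2 + 146*g - 2*(g + 4)*(2*g^3 - 3*g^2 - 40*g + 73) - 105)/(-g^4 + 2*g^3 + 40*g^2 - 146*g + 105)^2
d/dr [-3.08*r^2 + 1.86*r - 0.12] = 1.86 - 6.16*r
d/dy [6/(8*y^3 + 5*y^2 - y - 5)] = 6*(-24*y^2 - 10*y + 1)/(8*y^3 + 5*y^2 - y - 5)^2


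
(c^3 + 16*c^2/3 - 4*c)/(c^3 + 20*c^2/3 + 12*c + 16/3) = c*(3*c^2 + 16*c - 12)/(3*c^3 + 20*c^2 + 36*c + 16)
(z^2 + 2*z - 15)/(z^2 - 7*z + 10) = (z^2 + 2*z - 15)/(z^2 - 7*z + 10)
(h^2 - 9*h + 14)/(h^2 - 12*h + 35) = (h - 2)/(h - 5)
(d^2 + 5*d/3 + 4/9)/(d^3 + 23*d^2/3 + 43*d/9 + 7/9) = (3*d + 4)/(3*d^2 + 22*d + 7)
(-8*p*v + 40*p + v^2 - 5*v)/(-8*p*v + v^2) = (v - 5)/v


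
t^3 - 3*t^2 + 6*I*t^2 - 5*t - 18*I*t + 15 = (t - 3)*(t + I)*(t + 5*I)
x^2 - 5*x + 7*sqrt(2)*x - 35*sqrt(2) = (x - 5)*(x + 7*sqrt(2))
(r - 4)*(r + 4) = r^2 - 16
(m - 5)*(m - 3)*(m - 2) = m^3 - 10*m^2 + 31*m - 30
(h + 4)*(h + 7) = h^2 + 11*h + 28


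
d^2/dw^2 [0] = 0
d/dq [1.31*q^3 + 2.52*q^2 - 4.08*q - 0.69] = 3.93*q^2 + 5.04*q - 4.08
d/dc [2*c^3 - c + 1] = 6*c^2 - 1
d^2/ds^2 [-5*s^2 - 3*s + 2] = -10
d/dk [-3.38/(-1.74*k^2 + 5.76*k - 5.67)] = (19.4688 - 11.7624*k)/(1.74*k^2 - 5.76*k + 5.67)^2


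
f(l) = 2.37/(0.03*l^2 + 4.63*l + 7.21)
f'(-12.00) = -0.00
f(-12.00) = -0.05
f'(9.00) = -0.00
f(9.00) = 0.05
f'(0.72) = -0.10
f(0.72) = 0.22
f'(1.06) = -0.08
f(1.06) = 0.20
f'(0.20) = -0.17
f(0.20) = 0.29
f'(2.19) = -0.04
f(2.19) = 0.14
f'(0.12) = -0.18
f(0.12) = 0.31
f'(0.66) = -0.10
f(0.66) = 0.23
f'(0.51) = -0.12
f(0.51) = 0.25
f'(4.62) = -0.01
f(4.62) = 0.08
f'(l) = 2.37*(-0.06*l - 4.63)/(0.03*l^2 + 4.63*l + 7.21)^2 = (-0.1422*l - 10.9731)/(0.03*l^2 + 4.63*l + 7.21)^2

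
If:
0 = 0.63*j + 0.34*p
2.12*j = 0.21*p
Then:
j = 0.00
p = 0.00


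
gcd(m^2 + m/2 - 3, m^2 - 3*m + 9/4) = m - 3/2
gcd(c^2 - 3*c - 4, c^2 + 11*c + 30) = 1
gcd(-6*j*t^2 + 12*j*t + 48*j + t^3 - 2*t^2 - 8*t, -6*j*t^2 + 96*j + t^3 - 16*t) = -6*j*t + 24*j + t^2 - 4*t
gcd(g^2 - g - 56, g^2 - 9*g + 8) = g - 8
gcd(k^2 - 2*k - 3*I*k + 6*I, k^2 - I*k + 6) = k - 3*I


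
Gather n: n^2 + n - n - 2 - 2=n^2 - 4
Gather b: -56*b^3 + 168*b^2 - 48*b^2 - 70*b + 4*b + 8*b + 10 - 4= -56*b^3 + 120*b^2 - 58*b + 6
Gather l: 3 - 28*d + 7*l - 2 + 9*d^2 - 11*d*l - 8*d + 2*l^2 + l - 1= 9*d^2 - 36*d + 2*l^2 + l*(8 - 11*d)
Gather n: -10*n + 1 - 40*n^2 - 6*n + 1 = -40*n^2 - 16*n + 2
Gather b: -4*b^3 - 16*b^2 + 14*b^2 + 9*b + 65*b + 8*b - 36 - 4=-4*b^3 - 2*b^2 + 82*b - 40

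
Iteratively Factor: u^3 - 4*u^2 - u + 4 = (u - 4)*(u^2 - 1) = (u - 4)*(u + 1)*(u - 1)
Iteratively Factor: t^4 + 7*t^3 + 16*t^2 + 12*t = (t + 3)*(t^3 + 4*t^2 + 4*t) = (t + 2)*(t + 3)*(t^2 + 2*t) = t*(t + 2)*(t + 3)*(t + 2)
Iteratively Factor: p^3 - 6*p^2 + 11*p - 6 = (p - 1)*(p^2 - 5*p + 6) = (p - 2)*(p - 1)*(p - 3)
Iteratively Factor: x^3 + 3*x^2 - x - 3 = (x + 1)*(x^2 + 2*x - 3) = (x + 1)*(x + 3)*(x - 1)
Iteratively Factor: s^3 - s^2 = (s)*(s^2 - s) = s*(s - 1)*(s)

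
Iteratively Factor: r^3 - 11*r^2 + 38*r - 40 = (r - 5)*(r^2 - 6*r + 8) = (r - 5)*(r - 2)*(r - 4)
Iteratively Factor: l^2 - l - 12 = (l + 3)*(l - 4)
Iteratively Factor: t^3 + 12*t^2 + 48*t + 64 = (t + 4)*(t^2 + 8*t + 16) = (t + 4)^2*(t + 4)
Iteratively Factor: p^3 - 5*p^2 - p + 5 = (p + 1)*(p^2 - 6*p + 5) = (p - 5)*(p + 1)*(p - 1)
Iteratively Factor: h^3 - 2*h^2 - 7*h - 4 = (h - 4)*(h^2 + 2*h + 1) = (h - 4)*(h + 1)*(h + 1)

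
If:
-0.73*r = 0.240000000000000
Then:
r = -0.33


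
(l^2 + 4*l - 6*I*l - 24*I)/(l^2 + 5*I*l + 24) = (l^2 + l*(4 - 6*I) - 24*I)/(l^2 + 5*I*l + 24)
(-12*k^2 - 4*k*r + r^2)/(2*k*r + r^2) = (-6*k + r)/r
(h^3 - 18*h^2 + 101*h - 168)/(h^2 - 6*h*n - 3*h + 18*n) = (h^2 - 15*h + 56)/(h - 6*n)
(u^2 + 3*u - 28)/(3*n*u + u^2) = (u^2 + 3*u - 28)/(u*(3*n + u))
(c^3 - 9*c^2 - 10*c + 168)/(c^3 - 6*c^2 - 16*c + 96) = (c - 7)/(c - 4)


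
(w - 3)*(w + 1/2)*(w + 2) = w^3 - w^2/2 - 13*w/2 - 3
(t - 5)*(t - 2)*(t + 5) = t^3 - 2*t^2 - 25*t + 50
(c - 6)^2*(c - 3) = c^3 - 15*c^2 + 72*c - 108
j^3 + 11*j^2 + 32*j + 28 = (j + 2)^2*(j + 7)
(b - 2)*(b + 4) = b^2 + 2*b - 8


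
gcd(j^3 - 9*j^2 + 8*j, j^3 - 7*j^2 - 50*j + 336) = j - 8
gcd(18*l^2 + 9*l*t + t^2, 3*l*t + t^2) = 3*l + t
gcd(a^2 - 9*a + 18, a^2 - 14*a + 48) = a - 6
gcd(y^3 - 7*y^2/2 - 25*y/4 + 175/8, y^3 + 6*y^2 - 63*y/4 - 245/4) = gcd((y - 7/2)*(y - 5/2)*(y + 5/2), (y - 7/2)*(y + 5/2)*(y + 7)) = y^2 - y - 35/4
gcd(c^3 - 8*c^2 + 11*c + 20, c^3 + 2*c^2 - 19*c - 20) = c^2 - 3*c - 4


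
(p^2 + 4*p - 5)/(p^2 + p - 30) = (p^2 + 4*p - 5)/(p^2 + p - 30)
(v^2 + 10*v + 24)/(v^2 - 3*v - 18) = (v^2 + 10*v + 24)/(v^2 - 3*v - 18)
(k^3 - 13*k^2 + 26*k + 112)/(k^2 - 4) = (k^2 - 15*k + 56)/(k - 2)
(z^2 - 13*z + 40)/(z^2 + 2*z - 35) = (z - 8)/(z + 7)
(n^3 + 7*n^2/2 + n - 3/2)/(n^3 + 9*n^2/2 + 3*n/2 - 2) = (n + 3)/(n + 4)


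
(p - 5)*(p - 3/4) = p^2 - 23*p/4 + 15/4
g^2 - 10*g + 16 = (g - 8)*(g - 2)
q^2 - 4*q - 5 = (q - 5)*(q + 1)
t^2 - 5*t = t*(t - 5)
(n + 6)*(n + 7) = n^2 + 13*n + 42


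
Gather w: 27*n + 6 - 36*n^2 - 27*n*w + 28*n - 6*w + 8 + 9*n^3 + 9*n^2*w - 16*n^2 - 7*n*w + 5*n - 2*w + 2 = 9*n^3 - 52*n^2 + 60*n + w*(9*n^2 - 34*n - 8) + 16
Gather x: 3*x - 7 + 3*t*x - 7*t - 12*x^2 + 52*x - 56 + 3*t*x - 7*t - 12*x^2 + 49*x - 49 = -14*t - 24*x^2 + x*(6*t + 104) - 112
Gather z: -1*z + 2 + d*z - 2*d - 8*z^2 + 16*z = -2*d - 8*z^2 + z*(d + 15) + 2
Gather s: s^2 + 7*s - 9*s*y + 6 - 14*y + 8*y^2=s^2 + s*(7 - 9*y) + 8*y^2 - 14*y + 6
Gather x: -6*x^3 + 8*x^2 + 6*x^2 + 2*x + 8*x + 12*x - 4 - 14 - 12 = -6*x^3 + 14*x^2 + 22*x - 30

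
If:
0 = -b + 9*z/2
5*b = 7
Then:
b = 7/5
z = 14/45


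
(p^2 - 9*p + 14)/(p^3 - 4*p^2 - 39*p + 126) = (p - 2)/(p^2 + 3*p - 18)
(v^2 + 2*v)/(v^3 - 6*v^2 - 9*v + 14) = v/(v^2 - 8*v + 7)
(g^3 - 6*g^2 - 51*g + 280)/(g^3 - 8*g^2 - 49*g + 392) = (g - 5)/(g - 7)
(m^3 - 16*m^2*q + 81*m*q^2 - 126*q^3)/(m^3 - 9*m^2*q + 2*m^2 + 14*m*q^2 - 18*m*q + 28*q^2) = (-m^2 + 9*m*q - 18*q^2)/(-m^2 + 2*m*q - 2*m + 4*q)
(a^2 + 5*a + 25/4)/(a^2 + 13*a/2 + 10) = (a + 5/2)/(a + 4)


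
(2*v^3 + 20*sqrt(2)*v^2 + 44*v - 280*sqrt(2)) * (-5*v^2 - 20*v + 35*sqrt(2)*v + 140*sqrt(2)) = -10*v^5 - 30*sqrt(2)*v^4 - 40*v^4 - 120*sqrt(2)*v^3 + 1180*v^3 + 2940*sqrt(2)*v^2 + 4720*v^2 - 19600*v + 11760*sqrt(2)*v - 78400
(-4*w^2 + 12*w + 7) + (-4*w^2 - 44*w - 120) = -8*w^2 - 32*w - 113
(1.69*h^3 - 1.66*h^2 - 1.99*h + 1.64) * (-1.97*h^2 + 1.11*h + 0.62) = -3.3293*h^5 + 5.1461*h^4 + 3.1255*h^3 - 6.4689*h^2 + 0.5866*h + 1.0168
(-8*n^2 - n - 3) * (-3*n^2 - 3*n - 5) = 24*n^4 + 27*n^3 + 52*n^2 + 14*n + 15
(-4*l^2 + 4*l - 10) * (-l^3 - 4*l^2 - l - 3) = 4*l^5 + 12*l^4 - 2*l^3 + 48*l^2 - 2*l + 30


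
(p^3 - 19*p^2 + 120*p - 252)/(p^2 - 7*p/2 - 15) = 2*(p^2 - 13*p + 42)/(2*p + 5)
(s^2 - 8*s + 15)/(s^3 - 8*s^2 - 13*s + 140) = (s - 3)/(s^2 - 3*s - 28)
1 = 1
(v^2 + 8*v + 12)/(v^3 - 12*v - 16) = (v + 6)/(v^2 - 2*v - 8)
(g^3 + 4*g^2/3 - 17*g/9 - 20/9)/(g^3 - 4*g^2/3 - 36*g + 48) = (3*g^2 + 8*g + 5)/(3*(g^2 - 36))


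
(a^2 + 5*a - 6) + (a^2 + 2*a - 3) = 2*a^2 + 7*a - 9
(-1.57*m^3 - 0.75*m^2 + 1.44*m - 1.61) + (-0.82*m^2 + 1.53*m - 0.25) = -1.57*m^3 - 1.57*m^2 + 2.97*m - 1.86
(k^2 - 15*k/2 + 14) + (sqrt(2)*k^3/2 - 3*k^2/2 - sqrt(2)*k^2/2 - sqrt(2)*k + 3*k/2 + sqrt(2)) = sqrt(2)*k^3/2 - sqrt(2)*k^2/2 - k^2/2 - 6*k - sqrt(2)*k + sqrt(2) + 14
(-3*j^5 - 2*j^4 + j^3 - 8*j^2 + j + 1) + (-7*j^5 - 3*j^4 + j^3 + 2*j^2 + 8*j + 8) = -10*j^5 - 5*j^4 + 2*j^3 - 6*j^2 + 9*j + 9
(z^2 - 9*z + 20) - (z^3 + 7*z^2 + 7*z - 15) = -z^3 - 6*z^2 - 16*z + 35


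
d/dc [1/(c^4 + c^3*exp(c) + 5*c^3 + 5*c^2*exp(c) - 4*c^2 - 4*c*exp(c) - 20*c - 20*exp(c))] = (-c^3*exp(c) - 4*c^3 - 8*c^2*exp(c) - 15*c^2 - 6*c*exp(c) + 8*c + 24*exp(c) + 20)/(c^4 + c^3*exp(c) + 5*c^3 + 5*c^2*exp(c) - 4*c^2 - 4*c*exp(c) - 20*c - 20*exp(c))^2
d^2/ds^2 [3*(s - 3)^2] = 6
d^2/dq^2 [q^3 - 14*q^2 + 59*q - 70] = 6*q - 28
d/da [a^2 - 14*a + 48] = 2*a - 14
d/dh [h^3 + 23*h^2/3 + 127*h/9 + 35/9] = 3*h^2 + 46*h/3 + 127/9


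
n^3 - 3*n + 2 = (n - 1)^2*(n + 2)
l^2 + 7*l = l*(l + 7)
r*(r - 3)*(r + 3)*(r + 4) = r^4 + 4*r^3 - 9*r^2 - 36*r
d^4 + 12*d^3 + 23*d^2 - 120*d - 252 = (d - 3)*(d + 2)*(d + 6)*(d + 7)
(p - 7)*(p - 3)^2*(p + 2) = p^4 - 11*p^3 + 25*p^2 + 39*p - 126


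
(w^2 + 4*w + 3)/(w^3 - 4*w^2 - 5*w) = (w + 3)/(w*(w - 5))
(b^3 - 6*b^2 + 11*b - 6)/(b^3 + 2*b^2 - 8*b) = (b^2 - 4*b + 3)/(b*(b + 4))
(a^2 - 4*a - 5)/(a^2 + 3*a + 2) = (a - 5)/(a + 2)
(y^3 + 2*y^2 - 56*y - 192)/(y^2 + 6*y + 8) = (y^2 - 2*y - 48)/(y + 2)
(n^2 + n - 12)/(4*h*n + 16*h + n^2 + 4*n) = (n - 3)/(4*h + n)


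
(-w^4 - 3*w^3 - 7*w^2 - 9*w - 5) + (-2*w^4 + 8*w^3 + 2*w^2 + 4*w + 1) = -3*w^4 + 5*w^3 - 5*w^2 - 5*w - 4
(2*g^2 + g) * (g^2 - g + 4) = 2*g^4 - g^3 + 7*g^2 + 4*g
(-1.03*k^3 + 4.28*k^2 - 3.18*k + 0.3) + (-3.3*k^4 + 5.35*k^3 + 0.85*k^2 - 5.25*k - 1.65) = -3.3*k^4 + 4.32*k^3 + 5.13*k^2 - 8.43*k - 1.35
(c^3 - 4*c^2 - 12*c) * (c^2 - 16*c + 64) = c^5 - 20*c^4 + 116*c^3 - 64*c^2 - 768*c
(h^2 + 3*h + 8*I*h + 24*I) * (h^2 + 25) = h^4 + 3*h^3 + 8*I*h^3 + 25*h^2 + 24*I*h^2 + 75*h + 200*I*h + 600*I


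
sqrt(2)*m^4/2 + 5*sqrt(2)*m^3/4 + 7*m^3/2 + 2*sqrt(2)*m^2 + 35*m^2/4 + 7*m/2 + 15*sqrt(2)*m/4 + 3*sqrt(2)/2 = (m + 1/2)*(m + 2)*(m + 3*sqrt(2))*(sqrt(2)*m/2 + 1/2)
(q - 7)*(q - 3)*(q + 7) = q^3 - 3*q^2 - 49*q + 147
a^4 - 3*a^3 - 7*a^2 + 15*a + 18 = (a - 3)^2*(a + 1)*(a + 2)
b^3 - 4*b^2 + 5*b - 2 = (b - 2)*(b - 1)^2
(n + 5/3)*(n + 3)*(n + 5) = n^3 + 29*n^2/3 + 85*n/3 + 25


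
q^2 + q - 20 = (q - 4)*(q + 5)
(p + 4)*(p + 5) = p^2 + 9*p + 20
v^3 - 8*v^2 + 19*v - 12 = (v - 4)*(v - 3)*(v - 1)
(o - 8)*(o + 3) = o^2 - 5*o - 24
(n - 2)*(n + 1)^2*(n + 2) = n^4 + 2*n^3 - 3*n^2 - 8*n - 4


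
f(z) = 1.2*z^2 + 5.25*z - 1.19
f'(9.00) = 26.85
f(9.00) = 143.26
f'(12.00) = 34.05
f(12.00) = 234.61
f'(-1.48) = 1.70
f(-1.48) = -6.33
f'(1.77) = 9.50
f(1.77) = 11.86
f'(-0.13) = 4.94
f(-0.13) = -1.85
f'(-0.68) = 3.62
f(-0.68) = -4.21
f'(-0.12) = 4.96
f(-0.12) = -1.80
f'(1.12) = 7.94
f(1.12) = 6.20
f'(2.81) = 11.99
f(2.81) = 23.04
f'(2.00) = 10.05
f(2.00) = 14.11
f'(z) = 2.4*z + 5.25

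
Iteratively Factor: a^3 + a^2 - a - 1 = (a + 1)*(a^2 - 1) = (a - 1)*(a + 1)*(a + 1)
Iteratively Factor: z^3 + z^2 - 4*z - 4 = (z + 1)*(z^2 - 4) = (z - 2)*(z + 1)*(z + 2)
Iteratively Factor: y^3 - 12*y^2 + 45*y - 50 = (y - 2)*(y^2 - 10*y + 25) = (y - 5)*(y - 2)*(y - 5)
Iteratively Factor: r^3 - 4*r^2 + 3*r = (r)*(r^2 - 4*r + 3) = r*(r - 3)*(r - 1)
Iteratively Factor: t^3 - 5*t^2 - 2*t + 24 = (t - 4)*(t^2 - t - 6) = (t - 4)*(t - 3)*(t + 2)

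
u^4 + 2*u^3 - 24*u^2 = u^2*(u - 4)*(u + 6)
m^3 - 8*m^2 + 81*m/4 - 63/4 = (m - 7/2)*(m - 3)*(m - 3/2)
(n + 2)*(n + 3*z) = n^2 + 3*n*z + 2*n + 6*z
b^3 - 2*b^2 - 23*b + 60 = (b - 4)*(b - 3)*(b + 5)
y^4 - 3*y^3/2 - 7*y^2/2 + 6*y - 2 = (y - 2)*(y - 1)*(y - 1/2)*(y + 2)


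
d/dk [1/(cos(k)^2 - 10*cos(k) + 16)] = 2*(cos(k) - 5)*sin(k)/(cos(k)^2 - 10*cos(k) + 16)^2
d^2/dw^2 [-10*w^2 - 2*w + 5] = -20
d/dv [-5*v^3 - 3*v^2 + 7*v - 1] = -15*v^2 - 6*v + 7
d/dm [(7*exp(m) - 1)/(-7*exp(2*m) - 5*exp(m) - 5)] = (49*exp(2*m) - 14*exp(m) - 40)*exp(m)/(49*exp(4*m) + 70*exp(3*m) + 95*exp(2*m) + 50*exp(m) + 25)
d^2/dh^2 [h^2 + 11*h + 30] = 2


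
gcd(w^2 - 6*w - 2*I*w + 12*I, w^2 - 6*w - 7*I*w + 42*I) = w - 6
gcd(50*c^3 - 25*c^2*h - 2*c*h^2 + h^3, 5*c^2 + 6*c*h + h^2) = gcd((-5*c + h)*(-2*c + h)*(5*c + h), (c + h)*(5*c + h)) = 5*c + h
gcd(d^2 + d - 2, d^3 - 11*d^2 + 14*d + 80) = d + 2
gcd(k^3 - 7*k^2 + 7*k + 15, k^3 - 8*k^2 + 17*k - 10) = k - 5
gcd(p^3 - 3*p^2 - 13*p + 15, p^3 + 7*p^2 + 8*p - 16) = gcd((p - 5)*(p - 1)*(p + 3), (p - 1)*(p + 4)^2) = p - 1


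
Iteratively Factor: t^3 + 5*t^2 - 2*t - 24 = (t + 3)*(t^2 + 2*t - 8) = (t + 3)*(t + 4)*(t - 2)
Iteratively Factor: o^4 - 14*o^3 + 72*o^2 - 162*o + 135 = (o - 3)*(o^3 - 11*o^2 + 39*o - 45) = (o - 3)^2*(o^2 - 8*o + 15) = (o - 3)^3*(o - 5)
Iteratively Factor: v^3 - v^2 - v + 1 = (v - 1)*(v^2 - 1) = (v - 1)^2*(v + 1)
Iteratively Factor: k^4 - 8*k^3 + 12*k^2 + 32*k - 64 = (k - 2)*(k^3 - 6*k^2 + 32) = (k - 2)*(k + 2)*(k^2 - 8*k + 16) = (k - 4)*(k - 2)*(k + 2)*(k - 4)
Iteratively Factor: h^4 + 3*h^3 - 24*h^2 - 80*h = (h + 4)*(h^3 - h^2 - 20*h) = (h - 5)*(h + 4)*(h^2 + 4*h) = h*(h - 5)*(h + 4)*(h + 4)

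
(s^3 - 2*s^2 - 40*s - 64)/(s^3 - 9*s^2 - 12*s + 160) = (s + 2)/(s - 5)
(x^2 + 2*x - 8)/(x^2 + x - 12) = (x - 2)/(x - 3)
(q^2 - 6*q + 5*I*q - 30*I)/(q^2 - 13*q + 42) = (q + 5*I)/(q - 7)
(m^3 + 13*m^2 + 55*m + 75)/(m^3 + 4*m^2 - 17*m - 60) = (m + 5)/(m - 4)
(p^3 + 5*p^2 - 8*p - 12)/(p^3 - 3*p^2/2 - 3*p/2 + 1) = 2*(p + 6)/(2*p - 1)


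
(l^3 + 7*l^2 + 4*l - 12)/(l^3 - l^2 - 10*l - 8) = (l^2 + 5*l - 6)/(l^2 - 3*l - 4)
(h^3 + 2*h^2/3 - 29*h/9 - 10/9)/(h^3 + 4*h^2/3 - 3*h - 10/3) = (h + 1/3)/(h + 1)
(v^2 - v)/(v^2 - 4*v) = (v - 1)/(v - 4)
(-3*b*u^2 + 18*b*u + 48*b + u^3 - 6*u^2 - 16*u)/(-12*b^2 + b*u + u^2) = (u^2 - 6*u - 16)/(4*b + u)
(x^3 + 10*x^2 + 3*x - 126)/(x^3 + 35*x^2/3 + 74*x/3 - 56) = 3*(x - 3)/(3*x - 4)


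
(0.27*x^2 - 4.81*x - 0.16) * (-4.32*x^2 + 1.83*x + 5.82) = -1.1664*x^4 + 21.2733*x^3 - 6.5397*x^2 - 28.287*x - 0.9312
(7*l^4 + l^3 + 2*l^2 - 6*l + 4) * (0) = 0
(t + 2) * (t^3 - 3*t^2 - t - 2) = t^4 - t^3 - 7*t^2 - 4*t - 4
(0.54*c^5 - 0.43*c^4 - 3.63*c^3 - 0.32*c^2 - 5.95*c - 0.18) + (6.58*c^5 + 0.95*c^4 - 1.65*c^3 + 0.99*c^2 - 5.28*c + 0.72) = 7.12*c^5 + 0.52*c^4 - 5.28*c^3 + 0.67*c^2 - 11.23*c + 0.54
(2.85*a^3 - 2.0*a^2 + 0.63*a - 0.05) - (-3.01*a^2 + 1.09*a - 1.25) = 2.85*a^3 + 1.01*a^2 - 0.46*a + 1.2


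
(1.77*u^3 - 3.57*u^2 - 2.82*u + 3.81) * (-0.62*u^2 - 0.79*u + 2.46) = -1.0974*u^5 + 0.8151*u^4 + 8.9229*u^3 - 8.9166*u^2 - 9.9471*u + 9.3726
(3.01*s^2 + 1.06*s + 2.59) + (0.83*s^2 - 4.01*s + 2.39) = 3.84*s^2 - 2.95*s + 4.98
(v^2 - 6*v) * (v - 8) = v^3 - 14*v^2 + 48*v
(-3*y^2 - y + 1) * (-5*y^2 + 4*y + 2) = 15*y^4 - 7*y^3 - 15*y^2 + 2*y + 2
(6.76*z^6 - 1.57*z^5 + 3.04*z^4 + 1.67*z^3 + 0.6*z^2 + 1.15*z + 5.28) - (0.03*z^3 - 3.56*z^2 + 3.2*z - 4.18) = 6.76*z^6 - 1.57*z^5 + 3.04*z^4 + 1.64*z^3 + 4.16*z^2 - 2.05*z + 9.46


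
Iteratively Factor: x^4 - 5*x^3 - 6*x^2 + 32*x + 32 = (x + 2)*(x^3 - 7*x^2 + 8*x + 16) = (x - 4)*(x + 2)*(x^2 - 3*x - 4) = (x - 4)^2*(x + 2)*(x + 1)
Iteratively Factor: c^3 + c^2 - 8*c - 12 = (c + 2)*(c^2 - c - 6) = (c + 2)^2*(c - 3)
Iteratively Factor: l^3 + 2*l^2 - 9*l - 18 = (l + 2)*(l^2 - 9) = (l + 2)*(l + 3)*(l - 3)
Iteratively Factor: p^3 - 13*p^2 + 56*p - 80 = (p - 4)*(p^2 - 9*p + 20) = (p - 4)^2*(p - 5)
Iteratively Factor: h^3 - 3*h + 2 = (h - 1)*(h^2 + h - 2) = (h - 1)*(h + 2)*(h - 1)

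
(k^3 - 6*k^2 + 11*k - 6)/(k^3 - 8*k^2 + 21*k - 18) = (k - 1)/(k - 3)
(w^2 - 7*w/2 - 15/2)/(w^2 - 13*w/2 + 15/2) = (2*w + 3)/(2*w - 3)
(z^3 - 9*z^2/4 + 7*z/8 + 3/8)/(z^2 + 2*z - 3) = (8*z^2 - 10*z - 3)/(8*(z + 3))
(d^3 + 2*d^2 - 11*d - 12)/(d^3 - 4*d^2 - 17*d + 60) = (d + 1)/(d - 5)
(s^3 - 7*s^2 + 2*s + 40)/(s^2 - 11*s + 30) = (s^2 - 2*s - 8)/(s - 6)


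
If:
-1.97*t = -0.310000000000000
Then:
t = 0.16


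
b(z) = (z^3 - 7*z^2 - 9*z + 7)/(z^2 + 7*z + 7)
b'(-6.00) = -1852.00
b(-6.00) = -407.00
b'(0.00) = -2.29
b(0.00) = 1.00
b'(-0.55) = -4.90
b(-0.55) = 2.80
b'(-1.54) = -15.17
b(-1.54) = -0.43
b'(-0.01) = -2.31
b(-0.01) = 1.02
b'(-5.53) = -1181.35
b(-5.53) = 289.09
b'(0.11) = -2.06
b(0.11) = 0.76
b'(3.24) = -0.05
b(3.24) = -1.53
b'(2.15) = -0.39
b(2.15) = -1.30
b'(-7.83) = -18.45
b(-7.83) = -61.62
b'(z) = (-2*z - 7)*(z^3 - 7*z^2 - 9*z + 7)/(z^2 + 7*z + 7)^2 + (3*z^2 - 14*z - 9)/(z^2 + 7*z + 7) = (z^4 + 14*z^3 - 19*z^2 - 112*z - 112)/(z^4 + 14*z^3 + 63*z^2 + 98*z + 49)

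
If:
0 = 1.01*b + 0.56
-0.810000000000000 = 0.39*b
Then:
No Solution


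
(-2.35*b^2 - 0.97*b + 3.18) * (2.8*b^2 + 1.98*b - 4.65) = -6.58*b^4 - 7.369*b^3 + 17.9109*b^2 + 10.8069*b - 14.787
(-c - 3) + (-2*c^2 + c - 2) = -2*c^2 - 5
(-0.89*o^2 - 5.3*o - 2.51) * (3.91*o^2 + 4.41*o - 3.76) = -3.4799*o^4 - 24.6479*o^3 - 29.8407*o^2 + 8.8589*o + 9.4376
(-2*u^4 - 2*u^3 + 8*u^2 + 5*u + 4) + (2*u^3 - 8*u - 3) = -2*u^4 + 8*u^2 - 3*u + 1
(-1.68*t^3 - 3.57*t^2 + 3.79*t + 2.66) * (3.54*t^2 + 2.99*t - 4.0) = -5.9472*t^5 - 17.661*t^4 + 9.4623*t^3 + 35.0285*t^2 - 7.2066*t - 10.64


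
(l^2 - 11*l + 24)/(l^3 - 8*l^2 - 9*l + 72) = 1/(l + 3)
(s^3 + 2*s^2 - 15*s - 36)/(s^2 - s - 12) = s + 3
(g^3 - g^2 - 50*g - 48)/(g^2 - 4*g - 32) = (g^2 + 7*g + 6)/(g + 4)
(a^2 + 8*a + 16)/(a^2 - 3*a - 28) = (a + 4)/(a - 7)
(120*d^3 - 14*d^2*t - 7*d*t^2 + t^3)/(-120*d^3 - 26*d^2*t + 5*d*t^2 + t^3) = (-6*d + t)/(6*d + t)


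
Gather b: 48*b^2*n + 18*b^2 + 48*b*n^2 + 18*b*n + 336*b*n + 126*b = b^2*(48*n + 18) + b*(48*n^2 + 354*n + 126)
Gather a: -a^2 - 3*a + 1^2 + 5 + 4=-a^2 - 3*a + 10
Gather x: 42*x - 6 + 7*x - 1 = 49*x - 7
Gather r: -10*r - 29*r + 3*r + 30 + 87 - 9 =108 - 36*r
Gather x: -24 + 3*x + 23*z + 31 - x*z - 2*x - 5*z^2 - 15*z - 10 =x*(1 - z) - 5*z^2 + 8*z - 3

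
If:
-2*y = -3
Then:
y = 3/2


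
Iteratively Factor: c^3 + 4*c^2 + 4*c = (c + 2)*(c^2 + 2*c) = (c + 2)^2*(c)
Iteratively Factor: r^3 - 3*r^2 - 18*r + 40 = (r - 2)*(r^2 - r - 20) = (r - 5)*(r - 2)*(r + 4)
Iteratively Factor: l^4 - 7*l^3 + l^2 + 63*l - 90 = (l - 5)*(l^3 - 2*l^2 - 9*l + 18) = (l - 5)*(l + 3)*(l^2 - 5*l + 6) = (l - 5)*(l - 2)*(l + 3)*(l - 3)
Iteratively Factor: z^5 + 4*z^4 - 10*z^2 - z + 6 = (z - 1)*(z^4 + 5*z^3 + 5*z^2 - 5*z - 6) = (z - 1)*(z + 2)*(z^3 + 3*z^2 - z - 3) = (z - 1)^2*(z + 2)*(z^2 + 4*z + 3) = (z - 1)^2*(z + 2)*(z + 3)*(z + 1)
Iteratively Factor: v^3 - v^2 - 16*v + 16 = (v + 4)*(v^2 - 5*v + 4) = (v - 1)*(v + 4)*(v - 4)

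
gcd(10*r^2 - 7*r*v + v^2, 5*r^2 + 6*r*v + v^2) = 1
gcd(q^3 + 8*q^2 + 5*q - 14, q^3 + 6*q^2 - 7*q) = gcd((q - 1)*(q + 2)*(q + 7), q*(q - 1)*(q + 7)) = q^2 + 6*q - 7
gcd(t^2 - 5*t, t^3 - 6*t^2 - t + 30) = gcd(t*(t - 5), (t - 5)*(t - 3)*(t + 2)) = t - 5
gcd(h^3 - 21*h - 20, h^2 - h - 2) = h + 1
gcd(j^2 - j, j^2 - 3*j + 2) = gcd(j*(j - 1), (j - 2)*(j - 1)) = j - 1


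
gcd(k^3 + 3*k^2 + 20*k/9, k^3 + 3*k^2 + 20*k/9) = k^3 + 3*k^2 + 20*k/9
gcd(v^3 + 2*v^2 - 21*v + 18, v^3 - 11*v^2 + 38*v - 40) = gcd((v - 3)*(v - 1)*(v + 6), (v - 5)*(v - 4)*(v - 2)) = 1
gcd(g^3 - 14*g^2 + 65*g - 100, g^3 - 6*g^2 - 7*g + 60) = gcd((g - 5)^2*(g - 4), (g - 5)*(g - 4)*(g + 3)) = g^2 - 9*g + 20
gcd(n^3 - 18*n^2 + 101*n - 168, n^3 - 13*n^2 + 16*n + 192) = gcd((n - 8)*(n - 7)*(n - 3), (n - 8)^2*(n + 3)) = n - 8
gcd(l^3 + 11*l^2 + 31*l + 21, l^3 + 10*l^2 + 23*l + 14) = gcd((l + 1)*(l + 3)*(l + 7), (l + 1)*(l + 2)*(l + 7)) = l^2 + 8*l + 7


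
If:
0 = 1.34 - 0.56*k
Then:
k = 2.39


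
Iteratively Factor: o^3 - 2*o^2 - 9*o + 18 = (o - 2)*(o^2 - 9) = (o - 2)*(o + 3)*(o - 3)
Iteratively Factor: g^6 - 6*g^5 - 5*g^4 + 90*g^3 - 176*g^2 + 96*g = (g - 1)*(g^5 - 5*g^4 - 10*g^3 + 80*g^2 - 96*g) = (g - 4)*(g - 1)*(g^4 - g^3 - 14*g^2 + 24*g) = (g - 4)*(g - 2)*(g - 1)*(g^3 + g^2 - 12*g) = (g - 4)*(g - 2)*(g - 1)*(g + 4)*(g^2 - 3*g) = (g - 4)*(g - 3)*(g - 2)*(g - 1)*(g + 4)*(g)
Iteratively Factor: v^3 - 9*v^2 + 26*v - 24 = (v - 4)*(v^2 - 5*v + 6) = (v - 4)*(v - 2)*(v - 3)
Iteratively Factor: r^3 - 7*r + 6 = (r - 2)*(r^2 + 2*r - 3) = (r - 2)*(r - 1)*(r + 3)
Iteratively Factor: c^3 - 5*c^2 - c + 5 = (c + 1)*(c^2 - 6*c + 5) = (c - 5)*(c + 1)*(c - 1)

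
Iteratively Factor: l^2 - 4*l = (l)*(l - 4)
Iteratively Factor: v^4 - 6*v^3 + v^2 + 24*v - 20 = (v - 2)*(v^3 - 4*v^2 - 7*v + 10) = (v - 2)*(v + 2)*(v^2 - 6*v + 5) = (v - 5)*(v - 2)*(v + 2)*(v - 1)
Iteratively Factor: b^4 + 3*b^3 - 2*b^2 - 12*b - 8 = (b + 2)*(b^3 + b^2 - 4*b - 4) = (b + 1)*(b + 2)*(b^2 - 4) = (b - 2)*(b + 1)*(b + 2)*(b + 2)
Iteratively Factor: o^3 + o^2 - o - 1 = (o - 1)*(o^2 + 2*o + 1) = (o - 1)*(o + 1)*(o + 1)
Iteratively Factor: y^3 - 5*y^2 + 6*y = (y - 2)*(y^2 - 3*y) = y*(y - 2)*(y - 3)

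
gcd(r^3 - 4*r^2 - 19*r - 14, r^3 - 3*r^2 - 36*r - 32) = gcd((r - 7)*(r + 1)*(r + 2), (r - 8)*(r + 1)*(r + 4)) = r + 1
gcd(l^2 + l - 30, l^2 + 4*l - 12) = l + 6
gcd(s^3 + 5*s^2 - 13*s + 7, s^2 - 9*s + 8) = s - 1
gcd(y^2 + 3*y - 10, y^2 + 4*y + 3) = 1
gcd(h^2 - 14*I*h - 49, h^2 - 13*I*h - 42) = h - 7*I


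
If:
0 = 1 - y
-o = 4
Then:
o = -4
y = 1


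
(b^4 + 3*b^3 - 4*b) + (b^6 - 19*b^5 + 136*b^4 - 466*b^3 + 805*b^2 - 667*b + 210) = b^6 - 19*b^5 + 137*b^4 - 463*b^3 + 805*b^2 - 671*b + 210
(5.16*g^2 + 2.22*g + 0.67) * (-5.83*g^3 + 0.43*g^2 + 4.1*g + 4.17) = -30.0828*g^5 - 10.7238*g^4 + 18.2045*g^3 + 30.9073*g^2 + 12.0044*g + 2.7939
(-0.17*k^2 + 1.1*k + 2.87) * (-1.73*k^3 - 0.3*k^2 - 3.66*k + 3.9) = 0.2941*k^5 - 1.852*k^4 - 4.6729*k^3 - 5.55*k^2 - 6.2142*k + 11.193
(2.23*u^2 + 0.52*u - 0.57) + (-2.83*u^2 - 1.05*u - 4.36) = -0.6*u^2 - 0.53*u - 4.93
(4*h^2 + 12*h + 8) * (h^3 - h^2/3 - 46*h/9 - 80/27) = 4*h^5 + 32*h^4/3 - 148*h^3/9 - 2048*h^2/27 - 688*h/9 - 640/27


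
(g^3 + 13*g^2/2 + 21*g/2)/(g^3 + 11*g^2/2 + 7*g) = (g + 3)/(g + 2)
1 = 1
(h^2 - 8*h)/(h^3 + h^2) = (h - 8)/(h*(h + 1))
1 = 1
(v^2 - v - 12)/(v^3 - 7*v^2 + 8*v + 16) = (v + 3)/(v^2 - 3*v - 4)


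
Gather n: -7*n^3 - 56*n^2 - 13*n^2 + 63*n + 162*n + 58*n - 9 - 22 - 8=-7*n^3 - 69*n^2 + 283*n - 39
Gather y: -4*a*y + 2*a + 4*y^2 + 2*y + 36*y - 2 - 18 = 2*a + 4*y^2 + y*(38 - 4*a) - 20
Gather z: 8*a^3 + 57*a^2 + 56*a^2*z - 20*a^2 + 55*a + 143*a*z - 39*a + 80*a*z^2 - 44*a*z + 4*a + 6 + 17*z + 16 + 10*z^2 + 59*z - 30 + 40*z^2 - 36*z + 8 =8*a^3 + 37*a^2 + 20*a + z^2*(80*a + 50) + z*(56*a^2 + 99*a + 40)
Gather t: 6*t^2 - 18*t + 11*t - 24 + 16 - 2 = 6*t^2 - 7*t - 10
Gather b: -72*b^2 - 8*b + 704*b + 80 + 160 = -72*b^2 + 696*b + 240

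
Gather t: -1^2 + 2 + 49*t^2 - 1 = 49*t^2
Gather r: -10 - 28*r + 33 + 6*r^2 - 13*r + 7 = 6*r^2 - 41*r + 30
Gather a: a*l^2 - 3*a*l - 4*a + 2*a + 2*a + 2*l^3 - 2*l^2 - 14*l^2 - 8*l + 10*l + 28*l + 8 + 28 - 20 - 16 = a*(l^2 - 3*l) + 2*l^3 - 16*l^2 + 30*l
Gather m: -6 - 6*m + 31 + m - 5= 20 - 5*m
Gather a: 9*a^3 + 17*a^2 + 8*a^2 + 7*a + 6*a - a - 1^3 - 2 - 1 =9*a^3 + 25*a^2 + 12*a - 4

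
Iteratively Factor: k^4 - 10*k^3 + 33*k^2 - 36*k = (k - 3)*(k^3 - 7*k^2 + 12*k) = (k - 3)^2*(k^2 - 4*k) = (k - 4)*(k - 3)^2*(k)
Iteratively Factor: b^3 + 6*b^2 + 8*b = (b + 4)*(b^2 + 2*b) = b*(b + 4)*(b + 2)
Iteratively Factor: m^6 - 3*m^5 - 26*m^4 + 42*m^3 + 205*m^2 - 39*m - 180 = (m + 3)*(m^5 - 6*m^4 - 8*m^3 + 66*m^2 + 7*m - 60) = (m - 5)*(m + 3)*(m^4 - m^3 - 13*m^2 + m + 12) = (m - 5)*(m + 1)*(m + 3)*(m^3 - 2*m^2 - 11*m + 12) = (m - 5)*(m - 1)*(m + 1)*(m + 3)*(m^2 - m - 12) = (m - 5)*(m - 4)*(m - 1)*(m + 1)*(m + 3)*(m + 3)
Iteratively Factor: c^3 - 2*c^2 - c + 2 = (c - 2)*(c^2 - 1) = (c - 2)*(c + 1)*(c - 1)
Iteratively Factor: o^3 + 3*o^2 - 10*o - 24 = (o + 4)*(o^2 - o - 6) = (o + 2)*(o + 4)*(o - 3)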